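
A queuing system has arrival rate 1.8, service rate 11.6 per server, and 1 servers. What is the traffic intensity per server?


rho = lambda / (c * mu) = 1.8 / (1 * 11.6) = 0.1552

0.1552


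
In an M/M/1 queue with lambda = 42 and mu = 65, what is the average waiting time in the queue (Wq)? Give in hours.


rho = 42/65; Wq = rho/(mu - lambda) = 0.0281 hours

0.0281 hours


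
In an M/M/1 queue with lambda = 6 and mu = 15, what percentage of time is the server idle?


Idle fraction = (1 - rho) * 100 = (1 - 6/15) * 100 = 60.0%

60.0%


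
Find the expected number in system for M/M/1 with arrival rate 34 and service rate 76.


rho = 34/76; L = rho/(1-rho) = 0.81

0.81


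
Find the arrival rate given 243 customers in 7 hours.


lambda = total arrivals / time = 243 / 7 = 34.71 per hour

34.71 per hour


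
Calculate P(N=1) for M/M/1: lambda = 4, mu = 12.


rho = 4/12; P(n) = (1-rho)*rho^n = (1-4/12)*(4/12)^1 = 0.2222

0.2222


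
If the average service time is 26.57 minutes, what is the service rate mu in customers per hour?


mu = 60 / avg_service_time = 60 / 26.57 = 2.26 per hour

2.26 per hour


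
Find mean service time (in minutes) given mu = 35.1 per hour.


Mean service time = 60/mu = 60/35.1 = 1.71 minutes

1.71 minutes


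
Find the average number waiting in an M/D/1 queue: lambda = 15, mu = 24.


M/D/1: Lq = rho^2 / (2*(1-rho)) where rho = 15/24; Lq = 0.52

0.52


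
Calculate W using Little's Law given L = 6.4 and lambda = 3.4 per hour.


W = L / lambda = 6.4 / 3.4 = 1.8824 hours

1.8824 hours


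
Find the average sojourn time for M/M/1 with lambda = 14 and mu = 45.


W = 1/(mu - lambda) = 1/(45 - 14) = 0.0323 hours

0.0323 hours


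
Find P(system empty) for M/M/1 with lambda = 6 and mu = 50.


P0 = 1 - rho = 1 - 6/50 = 0.88

0.88


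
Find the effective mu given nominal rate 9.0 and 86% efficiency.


Effective rate = mu * efficiency = 9.0 * 0.86 = 7.74 per hour

7.74 per hour


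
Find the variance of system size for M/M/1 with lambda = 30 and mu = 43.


rho = 30/43; Var(N) = rho/(1-rho)^2 = 7.63

7.63


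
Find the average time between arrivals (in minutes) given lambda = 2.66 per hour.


Mean interarrival time = 60/lambda = 60/2.66 = 22.56 minutes

22.56 minutes


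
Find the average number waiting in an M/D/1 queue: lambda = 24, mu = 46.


M/D/1: Lq = rho^2 / (2*(1-rho)) where rho = 24/46; Lq = 0.28

0.28


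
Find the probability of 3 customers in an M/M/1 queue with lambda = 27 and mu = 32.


rho = 27/32; P(n) = (1-rho)*rho^n = (1-27/32)*(27/32)^3 = 0.0939

0.0939


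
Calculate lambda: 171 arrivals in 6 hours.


lambda = total arrivals / time = 171 / 6 = 28.5 per hour

28.5 per hour


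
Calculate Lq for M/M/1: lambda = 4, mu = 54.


rho = 4/54; Lq = rho^2/(1-rho) = 0.01

0.01


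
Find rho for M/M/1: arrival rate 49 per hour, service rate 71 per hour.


rho = lambda/mu = 49/71 = 0.6901

0.6901


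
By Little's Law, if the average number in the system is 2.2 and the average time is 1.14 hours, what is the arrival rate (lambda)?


lambda = L / W = 2.2 / 1.14 = 1.93 per hour

1.93 per hour


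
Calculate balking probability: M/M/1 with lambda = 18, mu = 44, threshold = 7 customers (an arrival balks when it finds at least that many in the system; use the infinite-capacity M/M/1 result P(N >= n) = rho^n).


P(N >= 7) = rho^7 = (18/44)^7 = 0.0019

0.0019


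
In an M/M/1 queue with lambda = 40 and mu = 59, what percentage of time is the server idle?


Idle fraction = (1 - rho) * 100 = (1 - 40/59) * 100 = 32.2%

32.2%


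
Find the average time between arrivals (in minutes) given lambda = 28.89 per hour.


Mean interarrival time = 60/lambda = 60/28.89 = 2.08 minutes

2.08 minutes


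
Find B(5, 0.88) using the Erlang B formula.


B(N,A) = (A^N/N!) / sum(A^k/k!, k=0..N) with N=5, A=0.88 = 0.0018

0.0018


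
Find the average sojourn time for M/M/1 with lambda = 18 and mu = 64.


W = 1/(mu - lambda) = 1/(64 - 18) = 0.0217 hours

0.0217 hours


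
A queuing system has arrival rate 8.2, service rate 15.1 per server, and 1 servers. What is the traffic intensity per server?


rho = lambda / (c * mu) = 8.2 / (1 * 15.1) = 0.543

0.543


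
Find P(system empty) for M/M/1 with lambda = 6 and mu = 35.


P0 = 1 - rho = 1 - 6/35 = 0.8286

0.8286


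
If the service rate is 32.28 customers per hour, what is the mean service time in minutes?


Mean service time = 60/mu = 60/32.28 = 1.86 minutes

1.86 minutes


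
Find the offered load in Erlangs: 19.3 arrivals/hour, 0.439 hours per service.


Offered load a = lambda * E[S] = 19.3 * 0.439 = 8.47 Erlangs

8.47 Erlangs


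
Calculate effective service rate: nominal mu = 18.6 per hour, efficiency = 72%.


Effective rate = mu * efficiency = 18.6 * 0.72 = 13.39 per hour

13.39 per hour


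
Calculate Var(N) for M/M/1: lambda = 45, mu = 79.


rho = 45/79; Var(N) = rho/(1-rho)^2 = 3.08

3.08


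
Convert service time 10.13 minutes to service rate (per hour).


mu = 60 / avg_service_time = 60 / 10.13 = 5.92 per hour

5.92 per hour


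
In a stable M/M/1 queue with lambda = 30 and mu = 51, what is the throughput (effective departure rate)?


For a stable queue (lambda < mu), throughput = lambda = 30 per hour

30 per hour


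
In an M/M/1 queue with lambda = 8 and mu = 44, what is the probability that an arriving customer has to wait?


P(wait) = rho = lambda/mu = 8/44 = 0.1818

0.1818


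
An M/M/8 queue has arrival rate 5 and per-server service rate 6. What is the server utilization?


rho = lambda/(c*mu) = 5/(8*6) = 0.1042

0.1042


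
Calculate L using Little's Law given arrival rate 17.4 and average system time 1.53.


L = lambda * W = 17.4 * 1.53 = 26.62

26.62


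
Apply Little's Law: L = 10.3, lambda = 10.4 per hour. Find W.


W = L / lambda = 10.3 / 10.4 = 0.9904 hours

0.9904 hours


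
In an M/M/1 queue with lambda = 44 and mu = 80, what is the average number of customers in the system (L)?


rho = 44/80; L = rho/(1-rho) = 1.22

1.22


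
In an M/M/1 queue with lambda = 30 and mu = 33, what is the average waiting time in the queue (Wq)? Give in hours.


rho = 30/33; Wq = rho/(mu - lambda) = 0.303 hours

0.303 hours


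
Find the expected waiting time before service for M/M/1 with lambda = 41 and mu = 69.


rho = 41/69; Wq = rho/(mu - lambda) = 0.0212 hours

0.0212 hours


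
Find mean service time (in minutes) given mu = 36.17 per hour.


Mean service time = 60/mu = 60/36.17 = 1.66 minutes

1.66 minutes


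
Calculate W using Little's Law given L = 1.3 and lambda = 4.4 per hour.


W = L / lambda = 1.3 / 4.4 = 0.2955 hours

0.2955 hours


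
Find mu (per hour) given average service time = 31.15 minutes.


mu = 60 / avg_service_time = 60 / 31.15 = 1.93 per hour

1.93 per hour


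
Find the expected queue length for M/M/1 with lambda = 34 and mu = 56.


rho = 34/56; Lq = rho^2/(1-rho) = 0.94

0.94


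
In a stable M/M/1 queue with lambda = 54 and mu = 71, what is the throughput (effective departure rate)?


For a stable queue (lambda < mu), throughput = lambda = 54 per hour

54 per hour


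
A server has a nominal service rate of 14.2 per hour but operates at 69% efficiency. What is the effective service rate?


Effective rate = mu * efficiency = 14.2 * 0.69 = 9.8 per hour

9.8 per hour


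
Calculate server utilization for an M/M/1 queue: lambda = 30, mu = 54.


rho = lambda/mu = 30/54 = 0.5556

0.5556


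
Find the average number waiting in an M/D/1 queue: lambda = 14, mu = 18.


M/D/1: Lq = rho^2 / (2*(1-rho)) where rho = 14/18; Lq = 1.36

1.36


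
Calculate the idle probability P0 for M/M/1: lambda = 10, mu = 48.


P0 = 1 - rho = 1 - 10/48 = 0.7917

0.7917


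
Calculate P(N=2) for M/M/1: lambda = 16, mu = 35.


rho = 16/35; P(n) = (1-rho)*rho^n = (1-16/35)*(16/35)^2 = 0.1134

0.1134


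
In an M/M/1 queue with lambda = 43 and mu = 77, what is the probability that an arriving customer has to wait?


P(wait) = rho = lambda/mu = 43/77 = 0.5584

0.5584


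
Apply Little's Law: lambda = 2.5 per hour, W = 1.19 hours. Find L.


L = lambda * W = 2.5 * 1.19 = 2.98

2.98


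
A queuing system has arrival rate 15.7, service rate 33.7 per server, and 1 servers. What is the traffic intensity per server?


rho = lambda / (c * mu) = 15.7 / (1 * 33.7) = 0.4659

0.4659


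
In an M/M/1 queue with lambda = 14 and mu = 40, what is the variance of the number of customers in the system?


rho = 14/40; Var(N) = rho/(1-rho)^2 = 0.83

0.83


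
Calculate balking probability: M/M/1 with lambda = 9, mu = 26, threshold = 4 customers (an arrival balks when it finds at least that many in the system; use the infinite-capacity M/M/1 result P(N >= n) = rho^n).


P(N >= 4) = rho^4 = (9/26)^4 = 0.0144

0.0144


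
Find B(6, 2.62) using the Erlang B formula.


B(N,A) = (A^N/N!) / sum(A^k/k!, k=0..N) with N=6, A=2.62 = 0.0333

0.0333


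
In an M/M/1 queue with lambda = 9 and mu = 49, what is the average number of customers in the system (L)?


rho = 9/49; L = rho/(1-rho) = 0.23

0.23


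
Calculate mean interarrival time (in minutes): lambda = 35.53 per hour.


Mean interarrival time = 60/lambda = 60/35.53 = 1.69 minutes

1.69 minutes


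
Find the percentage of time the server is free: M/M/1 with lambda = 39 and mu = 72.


Idle fraction = (1 - rho) * 100 = (1 - 39/72) * 100 = 45.8%

45.8%


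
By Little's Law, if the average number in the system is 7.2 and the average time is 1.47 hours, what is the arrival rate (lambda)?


lambda = L / W = 7.2 / 1.47 = 4.9 per hour

4.9 per hour


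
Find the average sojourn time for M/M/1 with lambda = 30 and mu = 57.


W = 1/(mu - lambda) = 1/(57 - 30) = 0.037 hours

0.037 hours


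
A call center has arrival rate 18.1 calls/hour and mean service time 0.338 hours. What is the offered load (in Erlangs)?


Offered load a = lambda * E[S] = 18.1 * 0.338 = 6.12 Erlangs

6.12 Erlangs


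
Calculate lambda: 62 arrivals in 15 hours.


lambda = total arrivals / time = 62 / 15 = 4.13 per hour

4.13 per hour


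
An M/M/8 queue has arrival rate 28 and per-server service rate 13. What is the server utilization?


rho = lambda/(c*mu) = 28/(8*13) = 0.2692

0.2692


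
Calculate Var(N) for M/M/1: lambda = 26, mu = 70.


rho = 26/70; Var(N) = rho/(1-rho)^2 = 0.94

0.94


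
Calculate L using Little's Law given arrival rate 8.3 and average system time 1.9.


L = lambda * W = 8.3 * 1.9 = 15.77

15.77


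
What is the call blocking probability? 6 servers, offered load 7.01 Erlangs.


B(N,A) = (A^N/N!) / sum(A^k/k!, k=0..N) with N=6, A=7.01 = 0.332

0.332


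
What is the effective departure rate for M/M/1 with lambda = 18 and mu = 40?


For a stable queue (lambda < mu), throughput = lambda = 18 per hour

18 per hour


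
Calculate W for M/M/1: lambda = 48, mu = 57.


W = 1/(mu - lambda) = 1/(57 - 48) = 0.1111 hours

0.1111 hours


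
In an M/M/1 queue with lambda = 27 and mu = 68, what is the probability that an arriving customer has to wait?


P(wait) = rho = lambda/mu = 27/68 = 0.3971

0.3971


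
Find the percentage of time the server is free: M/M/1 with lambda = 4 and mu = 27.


Idle fraction = (1 - rho) * 100 = (1 - 4/27) * 100 = 85.2%

85.2%


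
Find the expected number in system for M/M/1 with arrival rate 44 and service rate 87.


rho = 44/87; L = rho/(1-rho) = 1.02

1.02


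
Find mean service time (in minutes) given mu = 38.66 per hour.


Mean service time = 60/mu = 60/38.66 = 1.55 minutes

1.55 minutes


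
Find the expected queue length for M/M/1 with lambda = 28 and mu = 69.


rho = 28/69; Lq = rho^2/(1-rho) = 0.28

0.28


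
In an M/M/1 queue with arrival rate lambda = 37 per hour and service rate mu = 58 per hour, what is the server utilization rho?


rho = lambda/mu = 37/58 = 0.6379

0.6379


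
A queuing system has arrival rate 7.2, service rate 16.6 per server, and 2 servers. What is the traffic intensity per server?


rho = lambda / (c * mu) = 7.2 / (2 * 16.6) = 0.2169

0.2169


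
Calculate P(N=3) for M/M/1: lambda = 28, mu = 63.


rho = 28/63; P(n) = (1-rho)*rho^n = (1-28/63)*(28/63)^3 = 0.0488

0.0488


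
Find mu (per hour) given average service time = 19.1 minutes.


mu = 60 / avg_service_time = 60 / 19.1 = 3.14 per hour

3.14 per hour


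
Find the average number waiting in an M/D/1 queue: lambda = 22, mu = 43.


M/D/1: Lq = rho^2 / (2*(1-rho)) where rho = 22/43; Lq = 0.27

0.27


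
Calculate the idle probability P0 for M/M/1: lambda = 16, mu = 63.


P0 = 1 - rho = 1 - 16/63 = 0.746

0.746


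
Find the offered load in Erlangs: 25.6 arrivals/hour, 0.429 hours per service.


Offered load a = lambda * E[S] = 25.6 * 0.429 = 10.98 Erlangs

10.98 Erlangs


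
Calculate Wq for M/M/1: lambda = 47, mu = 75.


rho = 47/75; Wq = rho/(mu - lambda) = 0.0224 hours

0.0224 hours


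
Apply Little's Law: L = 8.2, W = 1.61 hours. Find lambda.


lambda = L / W = 8.2 / 1.61 = 5.09 per hour

5.09 per hour


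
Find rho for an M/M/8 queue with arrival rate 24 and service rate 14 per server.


rho = lambda/(c*mu) = 24/(8*14) = 0.2143

0.2143


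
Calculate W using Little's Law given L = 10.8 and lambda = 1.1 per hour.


W = L / lambda = 10.8 / 1.1 = 9.8182 hours

9.8182 hours


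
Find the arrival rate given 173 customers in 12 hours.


lambda = total arrivals / time = 173 / 12 = 14.42 per hour

14.42 per hour


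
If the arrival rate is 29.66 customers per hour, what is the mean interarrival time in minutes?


Mean interarrival time = 60/lambda = 60/29.66 = 2.02 minutes

2.02 minutes


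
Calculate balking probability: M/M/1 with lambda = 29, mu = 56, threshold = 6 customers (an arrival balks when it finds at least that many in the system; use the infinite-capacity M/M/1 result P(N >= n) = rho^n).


P(N >= 6) = rho^6 = (29/56)^6 = 0.0193

0.0193


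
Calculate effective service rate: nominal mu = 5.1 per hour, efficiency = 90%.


Effective rate = mu * efficiency = 5.1 * 0.9 = 4.59 per hour

4.59 per hour


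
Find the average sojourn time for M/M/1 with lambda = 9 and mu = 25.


W = 1/(mu - lambda) = 1/(25 - 9) = 0.0625 hours

0.0625 hours


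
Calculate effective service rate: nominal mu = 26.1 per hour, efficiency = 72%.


Effective rate = mu * efficiency = 26.1 * 0.72 = 18.79 per hour

18.79 per hour


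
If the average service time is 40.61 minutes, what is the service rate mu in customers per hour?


mu = 60 / avg_service_time = 60 / 40.61 = 1.48 per hour

1.48 per hour


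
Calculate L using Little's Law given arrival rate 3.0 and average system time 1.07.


L = lambda * W = 3.0 * 1.07 = 3.21

3.21


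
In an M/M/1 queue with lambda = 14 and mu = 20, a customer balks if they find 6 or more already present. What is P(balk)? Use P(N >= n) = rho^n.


P(N >= 6) = rho^6 = (14/20)^6 = 0.1176

0.1176


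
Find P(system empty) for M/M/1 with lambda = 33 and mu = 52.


P0 = 1 - rho = 1 - 33/52 = 0.3654

0.3654


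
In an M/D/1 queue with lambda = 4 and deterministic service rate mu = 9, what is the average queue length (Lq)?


M/D/1: Lq = rho^2 / (2*(1-rho)) where rho = 4/9; Lq = 0.18

0.18


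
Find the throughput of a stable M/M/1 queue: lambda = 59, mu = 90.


For a stable queue (lambda < mu), throughput = lambda = 59 per hour

59 per hour


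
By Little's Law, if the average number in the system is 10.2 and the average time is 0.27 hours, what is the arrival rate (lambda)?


lambda = L / W = 10.2 / 0.27 = 37.78 per hour

37.78 per hour


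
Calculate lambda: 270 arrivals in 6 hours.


lambda = total arrivals / time = 270 / 6 = 45.0 per hour

45.0 per hour


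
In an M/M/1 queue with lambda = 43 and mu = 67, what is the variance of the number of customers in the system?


rho = 43/67; Var(N) = rho/(1-rho)^2 = 5.0

5.0


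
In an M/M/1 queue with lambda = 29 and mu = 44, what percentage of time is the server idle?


Idle fraction = (1 - rho) * 100 = (1 - 29/44) * 100 = 34.1%

34.1%


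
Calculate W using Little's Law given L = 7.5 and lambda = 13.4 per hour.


W = L / lambda = 7.5 / 13.4 = 0.5597 hours

0.5597 hours


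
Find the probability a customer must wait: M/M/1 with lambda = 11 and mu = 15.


P(wait) = rho = lambda/mu = 11/15 = 0.7333

0.7333


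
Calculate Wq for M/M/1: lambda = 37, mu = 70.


rho = 37/70; Wq = rho/(mu - lambda) = 0.016 hours

0.016 hours


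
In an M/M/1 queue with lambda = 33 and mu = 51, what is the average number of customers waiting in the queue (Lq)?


rho = 33/51; Lq = rho^2/(1-rho) = 1.19

1.19


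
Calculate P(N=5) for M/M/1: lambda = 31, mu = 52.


rho = 31/52; P(n) = (1-rho)*rho^n = (1-31/52)*(31/52)^5 = 0.0304

0.0304


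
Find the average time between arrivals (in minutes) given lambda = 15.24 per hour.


Mean interarrival time = 60/lambda = 60/15.24 = 3.94 minutes

3.94 minutes


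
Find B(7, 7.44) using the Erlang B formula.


B(N,A) = (A^N/N!) / sum(A^k/k!, k=0..N) with N=7, A=7.44 = 0.2756

0.2756


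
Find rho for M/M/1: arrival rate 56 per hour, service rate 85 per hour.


rho = lambda/mu = 56/85 = 0.6588

0.6588


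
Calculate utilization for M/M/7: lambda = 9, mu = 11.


rho = lambda/(c*mu) = 9/(7*11) = 0.1169

0.1169


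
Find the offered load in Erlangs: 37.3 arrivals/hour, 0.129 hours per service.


Offered load a = lambda * E[S] = 37.3 * 0.129 = 4.81 Erlangs

4.81 Erlangs


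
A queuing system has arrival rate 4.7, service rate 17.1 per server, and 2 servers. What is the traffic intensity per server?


rho = lambda / (c * mu) = 4.7 / (2 * 17.1) = 0.1374

0.1374


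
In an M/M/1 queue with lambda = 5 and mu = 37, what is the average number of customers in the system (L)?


rho = 5/37; L = rho/(1-rho) = 0.16

0.16


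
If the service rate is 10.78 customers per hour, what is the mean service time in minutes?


Mean service time = 60/mu = 60/10.78 = 5.57 minutes

5.57 minutes


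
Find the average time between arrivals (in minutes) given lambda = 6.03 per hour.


Mean interarrival time = 60/lambda = 60/6.03 = 9.95 minutes

9.95 minutes


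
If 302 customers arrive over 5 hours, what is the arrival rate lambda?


lambda = total arrivals / time = 302 / 5 = 60.4 per hour

60.4 per hour


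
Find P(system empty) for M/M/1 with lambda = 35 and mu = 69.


P0 = 1 - rho = 1 - 35/69 = 0.4928

0.4928


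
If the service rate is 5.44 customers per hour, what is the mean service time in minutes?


Mean service time = 60/mu = 60/5.44 = 11.03 minutes

11.03 minutes


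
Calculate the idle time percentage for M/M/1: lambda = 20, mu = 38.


Idle fraction = (1 - rho) * 100 = (1 - 20/38) * 100 = 47.4%

47.4%


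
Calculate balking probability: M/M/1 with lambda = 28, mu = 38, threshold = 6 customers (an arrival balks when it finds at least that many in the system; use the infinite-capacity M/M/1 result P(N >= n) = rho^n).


P(N >= 6) = rho^6 = (28/38)^6 = 0.16

0.16


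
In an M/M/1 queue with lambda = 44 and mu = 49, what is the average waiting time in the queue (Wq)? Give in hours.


rho = 44/49; Wq = rho/(mu - lambda) = 0.1796 hours

0.1796 hours


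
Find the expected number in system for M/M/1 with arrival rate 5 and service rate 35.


rho = 5/35; L = rho/(1-rho) = 0.17

0.17


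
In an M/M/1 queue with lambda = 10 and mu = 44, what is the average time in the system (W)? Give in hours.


W = 1/(mu - lambda) = 1/(44 - 10) = 0.0294 hours

0.0294 hours


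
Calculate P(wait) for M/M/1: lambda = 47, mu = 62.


P(wait) = rho = lambda/mu = 47/62 = 0.7581

0.7581


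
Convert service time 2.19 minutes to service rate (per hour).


mu = 60 / avg_service_time = 60 / 2.19 = 27.4 per hour

27.4 per hour


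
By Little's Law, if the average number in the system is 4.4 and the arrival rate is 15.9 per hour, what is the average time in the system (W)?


W = L / lambda = 4.4 / 15.9 = 0.2767 hours

0.2767 hours


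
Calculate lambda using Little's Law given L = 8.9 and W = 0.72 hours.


lambda = L / W = 8.9 / 0.72 = 12.36 per hour

12.36 per hour


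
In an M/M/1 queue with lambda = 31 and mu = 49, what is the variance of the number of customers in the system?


rho = 31/49; Var(N) = rho/(1-rho)^2 = 4.69

4.69


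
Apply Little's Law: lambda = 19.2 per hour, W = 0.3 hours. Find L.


L = lambda * W = 19.2 * 0.3 = 5.76

5.76


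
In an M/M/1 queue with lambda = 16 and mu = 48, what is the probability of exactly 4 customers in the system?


rho = 16/48; P(n) = (1-rho)*rho^n = (1-16/48)*(16/48)^4 = 0.0082

0.0082


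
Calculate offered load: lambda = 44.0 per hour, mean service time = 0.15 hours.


Offered load a = lambda * E[S] = 44.0 * 0.15 = 6.6 Erlangs

6.6 Erlangs


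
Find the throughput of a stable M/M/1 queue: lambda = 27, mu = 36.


For a stable queue (lambda < mu), throughput = lambda = 27 per hour

27 per hour


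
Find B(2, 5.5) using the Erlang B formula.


B(N,A) = (A^N/N!) / sum(A^k/k!, k=0..N) with N=2, A=5.5 = 0.6994

0.6994


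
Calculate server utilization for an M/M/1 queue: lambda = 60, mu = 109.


rho = lambda/mu = 60/109 = 0.5505

0.5505


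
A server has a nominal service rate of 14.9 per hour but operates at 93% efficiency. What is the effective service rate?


Effective rate = mu * efficiency = 14.9 * 0.93 = 13.86 per hour

13.86 per hour


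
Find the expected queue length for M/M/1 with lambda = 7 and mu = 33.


rho = 7/33; Lq = rho^2/(1-rho) = 0.06

0.06


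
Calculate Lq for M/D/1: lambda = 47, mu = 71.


M/D/1: Lq = rho^2 / (2*(1-rho)) where rho = 47/71; Lq = 0.65

0.65


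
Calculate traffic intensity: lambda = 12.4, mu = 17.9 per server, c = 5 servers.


rho = lambda / (c * mu) = 12.4 / (5 * 17.9) = 0.1385

0.1385


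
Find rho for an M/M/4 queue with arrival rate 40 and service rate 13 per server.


rho = lambda/(c*mu) = 40/(4*13) = 0.7692

0.7692


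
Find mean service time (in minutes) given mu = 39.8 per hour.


Mean service time = 60/mu = 60/39.8 = 1.51 minutes

1.51 minutes


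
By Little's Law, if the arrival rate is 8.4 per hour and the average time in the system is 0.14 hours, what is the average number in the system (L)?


L = lambda * W = 8.4 * 0.14 = 1.18

1.18


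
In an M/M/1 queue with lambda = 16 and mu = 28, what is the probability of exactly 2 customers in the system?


rho = 16/28; P(n) = (1-rho)*rho^n = (1-16/28)*(16/28)^2 = 0.1399

0.1399


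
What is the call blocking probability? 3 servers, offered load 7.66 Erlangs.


B(N,A) = (A^N/N!) / sum(A^k/k!, k=0..N) with N=3, A=7.66 = 0.6635

0.6635


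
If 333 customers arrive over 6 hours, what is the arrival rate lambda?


lambda = total arrivals / time = 333 / 6 = 55.5 per hour

55.5 per hour


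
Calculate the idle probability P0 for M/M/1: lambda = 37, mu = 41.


P0 = 1 - rho = 1 - 37/41 = 0.0976

0.0976


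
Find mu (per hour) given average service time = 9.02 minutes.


mu = 60 / avg_service_time = 60 / 9.02 = 6.65 per hour

6.65 per hour


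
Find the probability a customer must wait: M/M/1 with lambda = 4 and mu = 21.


P(wait) = rho = lambda/mu = 4/21 = 0.1905

0.1905


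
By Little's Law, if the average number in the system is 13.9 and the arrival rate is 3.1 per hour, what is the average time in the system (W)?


W = L / lambda = 13.9 / 3.1 = 4.4839 hours

4.4839 hours


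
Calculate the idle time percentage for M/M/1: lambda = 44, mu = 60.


Idle fraction = (1 - rho) * 100 = (1 - 44/60) * 100 = 26.7%

26.7%


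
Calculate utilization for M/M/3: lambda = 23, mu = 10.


rho = lambda/(c*mu) = 23/(3*10) = 0.7667

0.7667


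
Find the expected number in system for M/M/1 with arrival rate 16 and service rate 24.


rho = 16/24; L = rho/(1-rho) = 2.0

2.0


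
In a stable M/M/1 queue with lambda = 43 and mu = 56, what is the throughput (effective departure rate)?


For a stable queue (lambda < mu), throughput = lambda = 43 per hour

43 per hour


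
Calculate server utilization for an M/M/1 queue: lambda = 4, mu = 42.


rho = lambda/mu = 4/42 = 0.0952

0.0952


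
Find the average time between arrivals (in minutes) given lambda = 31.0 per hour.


Mean interarrival time = 60/lambda = 60/31.0 = 1.94 minutes

1.94 minutes


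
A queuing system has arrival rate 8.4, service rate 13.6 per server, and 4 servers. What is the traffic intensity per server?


rho = lambda / (c * mu) = 8.4 / (4 * 13.6) = 0.1544

0.1544


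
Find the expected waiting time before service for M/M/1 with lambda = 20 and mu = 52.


rho = 20/52; Wq = rho/(mu - lambda) = 0.012 hours

0.012 hours


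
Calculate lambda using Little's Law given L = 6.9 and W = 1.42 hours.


lambda = L / W = 6.9 / 1.42 = 4.86 per hour

4.86 per hour


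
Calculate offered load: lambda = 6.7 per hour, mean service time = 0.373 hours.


Offered load a = lambda * E[S] = 6.7 * 0.373 = 2.5 Erlangs

2.5 Erlangs


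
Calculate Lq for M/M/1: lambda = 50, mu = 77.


rho = 50/77; Lq = rho^2/(1-rho) = 1.2

1.2


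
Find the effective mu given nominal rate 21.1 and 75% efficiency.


Effective rate = mu * efficiency = 21.1 * 0.75 = 15.83 per hour

15.83 per hour


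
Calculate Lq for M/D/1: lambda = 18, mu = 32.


M/D/1: Lq = rho^2 / (2*(1-rho)) where rho = 18/32; Lq = 0.36

0.36


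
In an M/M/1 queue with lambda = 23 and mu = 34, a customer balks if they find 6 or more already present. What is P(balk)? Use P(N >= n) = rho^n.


P(N >= 6) = rho^6 = (23/34)^6 = 0.0958

0.0958


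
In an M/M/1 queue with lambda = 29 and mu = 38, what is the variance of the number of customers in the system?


rho = 29/38; Var(N) = rho/(1-rho)^2 = 13.6

13.6


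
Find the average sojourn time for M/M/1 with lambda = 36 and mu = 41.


W = 1/(mu - lambda) = 1/(41 - 36) = 0.2 hours

0.2 hours


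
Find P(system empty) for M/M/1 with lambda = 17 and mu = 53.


P0 = 1 - rho = 1 - 17/53 = 0.6792

0.6792


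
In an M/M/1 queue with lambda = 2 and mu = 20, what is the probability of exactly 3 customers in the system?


rho = 2/20; P(n) = (1-rho)*rho^n = (1-2/20)*(2/20)^3 = 0.0009

0.0009


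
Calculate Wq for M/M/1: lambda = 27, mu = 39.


rho = 27/39; Wq = rho/(mu - lambda) = 0.0577 hours

0.0577 hours


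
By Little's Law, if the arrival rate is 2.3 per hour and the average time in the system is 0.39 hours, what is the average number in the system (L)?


L = lambda * W = 2.3 * 0.39 = 0.9

0.9


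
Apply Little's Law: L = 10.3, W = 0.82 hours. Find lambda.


lambda = L / W = 10.3 / 0.82 = 12.56 per hour

12.56 per hour


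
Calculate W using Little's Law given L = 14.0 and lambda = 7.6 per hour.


W = L / lambda = 14.0 / 7.6 = 1.8421 hours

1.8421 hours


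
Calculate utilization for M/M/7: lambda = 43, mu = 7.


rho = lambda/(c*mu) = 43/(7*7) = 0.8776

0.8776


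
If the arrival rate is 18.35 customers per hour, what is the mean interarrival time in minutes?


Mean interarrival time = 60/lambda = 60/18.35 = 3.27 minutes

3.27 minutes


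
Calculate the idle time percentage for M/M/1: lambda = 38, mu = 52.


Idle fraction = (1 - rho) * 100 = (1 - 38/52) * 100 = 26.9%

26.9%


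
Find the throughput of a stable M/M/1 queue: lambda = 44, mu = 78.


For a stable queue (lambda < mu), throughput = lambda = 44 per hour

44 per hour


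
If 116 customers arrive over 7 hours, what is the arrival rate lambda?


lambda = total arrivals / time = 116 / 7 = 16.57 per hour

16.57 per hour


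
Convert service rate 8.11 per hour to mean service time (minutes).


Mean service time = 60/mu = 60/8.11 = 7.4 minutes

7.4 minutes


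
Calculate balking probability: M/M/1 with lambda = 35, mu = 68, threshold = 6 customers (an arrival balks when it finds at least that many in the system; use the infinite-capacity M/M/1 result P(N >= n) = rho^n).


P(N >= 6) = rho^6 = (35/68)^6 = 0.0186

0.0186


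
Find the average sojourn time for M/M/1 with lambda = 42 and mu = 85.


W = 1/(mu - lambda) = 1/(85 - 42) = 0.0233 hours

0.0233 hours


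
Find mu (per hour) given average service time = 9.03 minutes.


mu = 60 / avg_service_time = 60 / 9.03 = 6.64 per hour

6.64 per hour


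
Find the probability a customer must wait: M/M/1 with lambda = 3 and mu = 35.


P(wait) = rho = lambda/mu = 3/35 = 0.0857

0.0857


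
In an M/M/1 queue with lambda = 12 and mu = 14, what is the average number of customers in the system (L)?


rho = 12/14; L = rho/(1-rho) = 6.0

6.0


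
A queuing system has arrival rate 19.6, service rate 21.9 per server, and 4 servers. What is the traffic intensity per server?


rho = lambda / (c * mu) = 19.6 / (4 * 21.9) = 0.2237

0.2237


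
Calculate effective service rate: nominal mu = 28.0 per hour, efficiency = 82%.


Effective rate = mu * efficiency = 28.0 * 0.82 = 22.96 per hour

22.96 per hour


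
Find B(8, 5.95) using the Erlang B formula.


B(N,A) = (A^N/N!) / sum(A^k/k!, k=0..N) with N=8, A=5.95 = 0.1191

0.1191


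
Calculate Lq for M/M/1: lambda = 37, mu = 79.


rho = 37/79; Lq = rho^2/(1-rho) = 0.41

0.41


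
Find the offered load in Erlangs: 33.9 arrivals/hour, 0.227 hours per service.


Offered load a = lambda * E[S] = 33.9 * 0.227 = 7.7 Erlangs

7.7 Erlangs


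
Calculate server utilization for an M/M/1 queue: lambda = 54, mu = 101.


rho = lambda/mu = 54/101 = 0.5347

0.5347


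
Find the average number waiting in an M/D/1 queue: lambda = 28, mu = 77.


M/D/1: Lq = rho^2 / (2*(1-rho)) where rho = 28/77; Lq = 0.1

0.1


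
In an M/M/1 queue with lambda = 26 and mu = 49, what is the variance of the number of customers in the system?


rho = 26/49; Var(N) = rho/(1-rho)^2 = 2.41

2.41


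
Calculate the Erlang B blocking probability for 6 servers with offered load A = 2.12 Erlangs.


B(N,A) = (A^N/N!) / sum(A^k/k!, k=0..N) with N=6, A=2.12 = 0.0152

0.0152


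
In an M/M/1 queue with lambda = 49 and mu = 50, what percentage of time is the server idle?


Idle fraction = (1 - rho) * 100 = (1 - 49/50) * 100 = 2.0%

2.0%


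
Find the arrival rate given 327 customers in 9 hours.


lambda = total arrivals / time = 327 / 9 = 36.33 per hour

36.33 per hour


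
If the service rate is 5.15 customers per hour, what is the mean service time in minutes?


Mean service time = 60/mu = 60/5.15 = 11.65 minutes

11.65 minutes


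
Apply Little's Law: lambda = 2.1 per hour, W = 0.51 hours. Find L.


L = lambda * W = 2.1 * 0.51 = 1.07

1.07


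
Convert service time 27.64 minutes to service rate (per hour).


mu = 60 / avg_service_time = 60 / 27.64 = 2.17 per hour

2.17 per hour


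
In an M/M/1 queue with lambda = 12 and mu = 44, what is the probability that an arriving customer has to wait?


P(wait) = rho = lambda/mu = 12/44 = 0.2727

0.2727


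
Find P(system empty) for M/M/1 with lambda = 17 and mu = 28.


P0 = 1 - rho = 1 - 17/28 = 0.3929

0.3929


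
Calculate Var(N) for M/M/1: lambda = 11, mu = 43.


rho = 11/43; Var(N) = rho/(1-rho)^2 = 0.46

0.46


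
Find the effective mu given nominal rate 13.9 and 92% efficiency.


Effective rate = mu * efficiency = 13.9 * 0.92 = 12.79 per hour

12.79 per hour


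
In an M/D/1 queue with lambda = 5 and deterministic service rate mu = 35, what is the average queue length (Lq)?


M/D/1: Lq = rho^2 / (2*(1-rho)) where rho = 5/35; Lq = 0.01

0.01


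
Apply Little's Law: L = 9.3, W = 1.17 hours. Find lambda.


lambda = L / W = 9.3 / 1.17 = 7.95 per hour

7.95 per hour


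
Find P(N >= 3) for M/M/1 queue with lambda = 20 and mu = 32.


P(N >= 3) = rho^3 = (20/32)^3 = 0.2441

0.2441


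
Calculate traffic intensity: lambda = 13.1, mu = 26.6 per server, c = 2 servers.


rho = lambda / (c * mu) = 13.1 / (2 * 26.6) = 0.2462

0.2462


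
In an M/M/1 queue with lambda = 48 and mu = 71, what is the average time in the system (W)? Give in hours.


W = 1/(mu - lambda) = 1/(71 - 48) = 0.0435 hours

0.0435 hours


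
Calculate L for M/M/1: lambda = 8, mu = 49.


rho = 8/49; L = rho/(1-rho) = 0.2

0.2


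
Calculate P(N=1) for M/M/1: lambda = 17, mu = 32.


rho = 17/32; P(n) = (1-rho)*rho^n = (1-17/32)*(17/32)^1 = 0.249

0.249


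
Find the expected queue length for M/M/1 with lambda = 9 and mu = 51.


rho = 9/51; Lq = rho^2/(1-rho) = 0.04

0.04


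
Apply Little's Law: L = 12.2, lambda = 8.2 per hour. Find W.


W = L / lambda = 12.2 / 8.2 = 1.4878 hours

1.4878 hours


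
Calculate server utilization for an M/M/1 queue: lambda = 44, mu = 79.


rho = lambda/mu = 44/79 = 0.557

0.557


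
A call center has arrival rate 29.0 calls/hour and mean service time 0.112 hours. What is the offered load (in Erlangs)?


Offered load a = lambda * E[S] = 29.0 * 0.112 = 3.25 Erlangs

3.25 Erlangs


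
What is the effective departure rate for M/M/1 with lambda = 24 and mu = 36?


For a stable queue (lambda < mu), throughput = lambda = 24 per hour

24 per hour


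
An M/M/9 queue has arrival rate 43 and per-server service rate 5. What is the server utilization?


rho = lambda/(c*mu) = 43/(9*5) = 0.9556

0.9556


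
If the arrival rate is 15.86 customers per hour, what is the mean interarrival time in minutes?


Mean interarrival time = 60/lambda = 60/15.86 = 3.78 minutes

3.78 minutes


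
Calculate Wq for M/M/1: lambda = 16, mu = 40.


rho = 16/40; Wq = rho/(mu - lambda) = 0.0167 hours

0.0167 hours


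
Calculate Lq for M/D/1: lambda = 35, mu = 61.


M/D/1: Lq = rho^2 / (2*(1-rho)) where rho = 35/61; Lq = 0.39

0.39


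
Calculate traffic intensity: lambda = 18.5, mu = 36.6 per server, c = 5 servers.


rho = lambda / (c * mu) = 18.5 / (5 * 36.6) = 0.1011

0.1011


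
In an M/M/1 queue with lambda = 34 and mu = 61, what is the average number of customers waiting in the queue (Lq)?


rho = 34/61; Lq = rho^2/(1-rho) = 0.7

0.7


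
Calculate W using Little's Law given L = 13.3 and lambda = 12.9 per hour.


W = L / lambda = 13.3 / 12.9 = 1.031 hours

1.031 hours


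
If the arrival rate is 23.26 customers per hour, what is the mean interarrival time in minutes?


Mean interarrival time = 60/lambda = 60/23.26 = 2.58 minutes

2.58 minutes


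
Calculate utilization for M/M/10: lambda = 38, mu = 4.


rho = lambda/(c*mu) = 38/(10*4) = 0.95

0.95


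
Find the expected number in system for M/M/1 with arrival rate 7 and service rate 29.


rho = 7/29; L = rho/(1-rho) = 0.32

0.32


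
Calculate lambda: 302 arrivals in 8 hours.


lambda = total arrivals / time = 302 / 8 = 37.75 per hour

37.75 per hour


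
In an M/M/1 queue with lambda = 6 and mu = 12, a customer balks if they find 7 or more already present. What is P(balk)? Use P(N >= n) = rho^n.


P(N >= 7) = rho^7 = (6/12)^7 = 0.0078

0.0078


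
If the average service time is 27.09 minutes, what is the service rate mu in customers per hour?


mu = 60 / avg_service_time = 60 / 27.09 = 2.21 per hour

2.21 per hour


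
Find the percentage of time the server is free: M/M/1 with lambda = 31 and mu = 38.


Idle fraction = (1 - rho) * 100 = (1 - 31/38) * 100 = 18.4%

18.4%


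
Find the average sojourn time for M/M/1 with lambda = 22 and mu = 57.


W = 1/(mu - lambda) = 1/(57 - 22) = 0.0286 hours

0.0286 hours


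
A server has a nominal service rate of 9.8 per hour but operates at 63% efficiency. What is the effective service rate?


Effective rate = mu * efficiency = 9.8 * 0.63 = 6.17 per hour

6.17 per hour


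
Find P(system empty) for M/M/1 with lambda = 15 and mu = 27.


P0 = 1 - rho = 1 - 15/27 = 0.4444

0.4444


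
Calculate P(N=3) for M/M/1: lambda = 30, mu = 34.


rho = 30/34; P(n) = (1-rho)*rho^n = (1-30/34)*(30/34)^3 = 0.0808

0.0808


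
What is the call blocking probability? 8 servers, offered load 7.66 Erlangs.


B(N,A) = (A^N/N!) / sum(A^k/k!, k=0..N) with N=8, A=7.66 = 0.2165

0.2165


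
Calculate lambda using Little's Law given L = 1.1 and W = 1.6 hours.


lambda = L / W = 1.1 / 1.6 = 0.69 per hour

0.69 per hour


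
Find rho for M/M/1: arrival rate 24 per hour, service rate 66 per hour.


rho = lambda/mu = 24/66 = 0.3636

0.3636


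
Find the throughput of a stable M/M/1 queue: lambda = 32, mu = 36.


For a stable queue (lambda < mu), throughput = lambda = 32 per hour

32 per hour


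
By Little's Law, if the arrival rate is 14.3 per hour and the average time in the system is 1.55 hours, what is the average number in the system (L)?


L = lambda * W = 14.3 * 1.55 = 22.17

22.17


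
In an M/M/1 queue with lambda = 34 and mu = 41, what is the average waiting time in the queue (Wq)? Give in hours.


rho = 34/41; Wq = rho/(mu - lambda) = 0.1185 hours

0.1185 hours


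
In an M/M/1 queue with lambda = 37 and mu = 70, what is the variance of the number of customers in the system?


rho = 37/70; Var(N) = rho/(1-rho)^2 = 2.38

2.38


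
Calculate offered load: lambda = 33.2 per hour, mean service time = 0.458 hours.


Offered load a = lambda * E[S] = 33.2 * 0.458 = 15.21 Erlangs

15.21 Erlangs


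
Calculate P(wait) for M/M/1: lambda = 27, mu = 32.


P(wait) = rho = lambda/mu = 27/32 = 0.8438

0.8438


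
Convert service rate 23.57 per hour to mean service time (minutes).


Mean service time = 60/mu = 60/23.57 = 2.55 minutes

2.55 minutes


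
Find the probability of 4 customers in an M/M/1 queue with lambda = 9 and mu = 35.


rho = 9/35; P(n) = (1-rho)*rho^n = (1-9/35)*(9/35)^4 = 0.0032

0.0032


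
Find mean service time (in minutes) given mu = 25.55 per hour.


Mean service time = 60/mu = 60/25.55 = 2.35 minutes

2.35 minutes


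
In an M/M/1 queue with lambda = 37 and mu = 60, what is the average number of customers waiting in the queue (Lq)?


rho = 37/60; Lq = rho^2/(1-rho) = 0.99

0.99


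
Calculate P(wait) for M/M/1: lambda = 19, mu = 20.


P(wait) = rho = lambda/mu = 19/20 = 0.95

0.95


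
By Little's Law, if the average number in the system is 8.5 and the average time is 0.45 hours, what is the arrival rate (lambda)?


lambda = L / W = 8.5 / 0.45 = 18.89 per hour

18.89 per hour


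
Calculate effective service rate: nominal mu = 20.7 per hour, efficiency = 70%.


Effective rate = mu * efficiency = 20.7 * 0.7 = 14.49 per hour

14.49 per hour


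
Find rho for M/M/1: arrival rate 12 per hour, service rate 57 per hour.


rho = lambda/mu = 12/57 = 0.2105

0.2105


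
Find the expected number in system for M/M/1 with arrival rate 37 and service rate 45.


rho = 37/45; L = rho/(1-rho) = 4.62

4.62


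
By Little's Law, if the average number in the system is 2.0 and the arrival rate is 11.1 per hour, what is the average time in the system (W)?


W = L / lambda = 2.0 / 11.1 = 0.1802 hours

0.1802 hours


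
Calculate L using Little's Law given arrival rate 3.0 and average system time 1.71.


L = lambda * W = 3.0 * 1.71 = 5.13

5.13
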